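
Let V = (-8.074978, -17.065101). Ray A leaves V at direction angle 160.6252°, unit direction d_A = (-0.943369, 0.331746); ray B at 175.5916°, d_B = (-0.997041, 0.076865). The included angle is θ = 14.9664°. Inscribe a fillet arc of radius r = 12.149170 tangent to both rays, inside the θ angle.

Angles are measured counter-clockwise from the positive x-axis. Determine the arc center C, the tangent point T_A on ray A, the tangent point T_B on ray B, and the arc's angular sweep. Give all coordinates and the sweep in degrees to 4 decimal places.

bisector direction at 168.1084° = (-0.978539,0.206061)
center distance |VC| = r/sin(θ/2) = 12.149170/sin(7.4832°) = 93.286177
C = V + |VC|·bis = (-99.3592,2.1575)
T_A = V + ((C−V)·d_A)·d_A = V + 92.4917·d_A = (-95.3287,13.6187)
T_B = V + ((C−V)·d_B)·d_B = V + 92.4917·d_B = (-100.2930,-9.9557)
sweep = 180° − θ = 165.0336°

center=(-99.3592,2.1575) T_A=(-95.3287,13.6187) T_B=(-100.2930,-9.9557) sweep=165.0336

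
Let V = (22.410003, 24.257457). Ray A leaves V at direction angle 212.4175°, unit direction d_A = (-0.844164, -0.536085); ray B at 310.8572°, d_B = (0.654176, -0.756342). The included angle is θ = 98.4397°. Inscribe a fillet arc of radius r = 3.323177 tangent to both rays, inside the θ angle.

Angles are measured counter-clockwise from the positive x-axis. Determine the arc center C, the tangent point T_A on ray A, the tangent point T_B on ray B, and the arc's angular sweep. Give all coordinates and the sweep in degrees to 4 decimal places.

bisector direction at 261.6374° = (-0.145438,-0.989367)
center distance |VC| = r/sin(θ/2) = 3.323177/sin(49.2199°) = 4.388647
C = V + |VC|·bis = (21.7717,19.9155)
T_A = V + ((C−V)·d_A)·d_A = V + 2.8665·d_A = (19.9902,22.7208)
T_B = V + ((C−V)·d_B)·d_B = V + 2.8665·d_B = (24.2852,22.0894)
sweep = 180° − θ = 81.5603°

center=(21.7717,19.9155) T_A=(19.9902,22.7208) T_B=(24.2852,22.0894) sweep=81.5603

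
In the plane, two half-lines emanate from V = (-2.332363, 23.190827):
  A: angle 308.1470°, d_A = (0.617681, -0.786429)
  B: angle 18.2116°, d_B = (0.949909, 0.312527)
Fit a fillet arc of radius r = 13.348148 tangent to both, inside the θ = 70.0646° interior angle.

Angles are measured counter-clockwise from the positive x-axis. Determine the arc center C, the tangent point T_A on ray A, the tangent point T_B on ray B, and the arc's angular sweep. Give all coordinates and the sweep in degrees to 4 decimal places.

bisector direction at 343.1793° = (0.957215,-0.289378)
center distance |VC| = r/sin(θ/2) = 13.348148/sin(35.0323°) = 23.253068
C = V + |VC|·bis = (19.9258,16.4619)
T_A = V + ((C−V)·d_A)·d_A = V + 19.0403·d_A = (9.4285,8.2170)
T_B = V + ((C−V)·d_B)·d_B = V + 19.0403·d_B = (15.7542,29.1414)
sweep = 180° − θ = 109.9354°

center=(19.9258,16.4619) T_A=(9.4285,8.2170) T_B=(15.7542,29.1414) sweep=109.9354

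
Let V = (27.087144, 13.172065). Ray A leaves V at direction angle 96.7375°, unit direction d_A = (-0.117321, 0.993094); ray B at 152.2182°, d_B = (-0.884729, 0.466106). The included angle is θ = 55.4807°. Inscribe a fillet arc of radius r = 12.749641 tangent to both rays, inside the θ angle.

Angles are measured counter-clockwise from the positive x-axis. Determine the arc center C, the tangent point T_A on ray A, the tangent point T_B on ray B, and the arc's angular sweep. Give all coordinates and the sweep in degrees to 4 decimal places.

center=(11.5813,35.7518) T_A=(24.2429,37.2476) T_B=(5.6387,24.4719) sweep=124.5193

bisector direction at 124.4778° = (-0.566088,0.824345)
center distance |VC| = r/sin(θ/2) = 12.749641/sin(27.7403°) = 27.391165
C = V + |VC|·bis = (11.5813,35.7518)
T_A = V + ((C−V)·d_A)·d_A = V + 24.2430·d_A = (24.2429,37.2476)
T_B = V + ((C−V)·d_B)·d_B = V + 24.2430·d_B = (5.6387,24.4719)
sweep = 180° − θ = 124.5193°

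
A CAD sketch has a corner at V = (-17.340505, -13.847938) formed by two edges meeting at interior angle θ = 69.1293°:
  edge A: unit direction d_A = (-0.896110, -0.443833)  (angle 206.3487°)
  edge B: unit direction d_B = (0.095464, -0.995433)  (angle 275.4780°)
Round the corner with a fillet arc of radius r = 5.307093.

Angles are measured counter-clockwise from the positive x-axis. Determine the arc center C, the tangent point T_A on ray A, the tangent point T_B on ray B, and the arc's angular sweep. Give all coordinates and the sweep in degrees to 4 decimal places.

center=(-21.8880,-22.0226) T_A=(-24.2434,-17.2669) T_B=(-16.6051,-21.5160) sweep=110.8707

bisector direction at 240.9133° = (-0.486132,-0.873886)
center distance |VC| = r/sin(θ/2) = 5.307093/sin(34.5647°) = 9.354413
C = V + |VC|·bis = (-21.8880,-22.0226)
T_A = V + ((C−V)·d_A)·d_A = V + 7.7032·d_A = (-24.2434,-17.2669)
T_B = V + ((C−V)·d_B)·d_B = V + 7.7032·d_B = (-16.6051,-21.5160)
sweep = 180° − θ = 110.8707°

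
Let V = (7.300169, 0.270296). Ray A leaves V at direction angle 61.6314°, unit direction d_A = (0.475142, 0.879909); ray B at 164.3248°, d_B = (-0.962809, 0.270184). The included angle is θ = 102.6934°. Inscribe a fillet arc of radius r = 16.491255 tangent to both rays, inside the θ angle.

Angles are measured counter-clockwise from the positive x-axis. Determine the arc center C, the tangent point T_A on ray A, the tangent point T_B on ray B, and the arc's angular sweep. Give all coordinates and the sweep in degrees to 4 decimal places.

bisector direction at 112.9781° = (-0.390379,0.920654)
center distance |VC| = r/sin(θ/2) = 16.491255/sin(51.3467°) = 21.117192
C = V + |VC|·bis = (-0.9435,19.7119)
T_A = V + ((C−V)·d_A)·d_A = V + 13.1899·d_A = (13.5673,11.8762)
T_B = V + ((C−V)·d_B)·d_B = V + 13.1899·d_B = (-5.3992,3.8340)
sweep = 180° − θ = 77.3066°

center=(-0.9435,19.7119) T_A=(13.5673,11.8762) T_B=(-5.3992,3.8340) sweep=77.3066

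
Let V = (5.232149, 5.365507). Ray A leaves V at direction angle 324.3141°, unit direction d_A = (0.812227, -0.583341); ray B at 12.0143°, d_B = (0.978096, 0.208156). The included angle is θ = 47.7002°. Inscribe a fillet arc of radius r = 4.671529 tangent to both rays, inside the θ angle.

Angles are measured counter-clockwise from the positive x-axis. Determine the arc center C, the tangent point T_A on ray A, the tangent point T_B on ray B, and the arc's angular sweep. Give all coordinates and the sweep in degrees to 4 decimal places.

bisector direction at 348.1642° = (0.978739,-0.205108)
center distance |VC| = r/sin(θ/2) = 4.671529/sin(23.8501°) = 11.553319
C = V + |VC|·bis = (16.5398,2.9958)
T_A = V + ((C−V)·d_A)·d_A = V + 10.5667·d_A = (13.8147,-0.7985)
T_B = V + ((C−V)·d_B)·d_B = V + 10.5667·d_B = (15.5674,7.5650)
sweep = 180° − θ = 132.2998°

center=(16.5398,2.9958) T_A=(13.8147,-0.7985) T_B=(15.5674,7.5650) sweep=132.2998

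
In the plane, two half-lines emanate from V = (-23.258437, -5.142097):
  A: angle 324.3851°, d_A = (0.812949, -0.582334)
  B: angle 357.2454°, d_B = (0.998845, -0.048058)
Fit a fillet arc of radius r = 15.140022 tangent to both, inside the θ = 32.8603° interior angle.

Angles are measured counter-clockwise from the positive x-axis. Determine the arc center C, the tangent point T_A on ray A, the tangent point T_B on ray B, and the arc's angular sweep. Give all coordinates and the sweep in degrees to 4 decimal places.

bisector direction at 340.8152° = (0.944464,-0.328615)
center distance |VC| = r/sin(θ/2) = 15.140022/sin(16.4302°) = 53.527396
C = V + |VC|·bis = (27.2963,-22.7320)
T_A = V + ((C−V)·d_A)·d_A = V + 51.3416·d_A = (18.4797,-35.0401)
T_B = V + ((C−V)·d_B)·d_B = V + 51.3416·d_B = (28.0239,-7.6095)
sweep = 180° − θ = 147.1397°

center=(27.2963,-22.7320) T_A=(18.4797,-35.0401) T_B=(28.0239,-7.6095) sweep=147.1397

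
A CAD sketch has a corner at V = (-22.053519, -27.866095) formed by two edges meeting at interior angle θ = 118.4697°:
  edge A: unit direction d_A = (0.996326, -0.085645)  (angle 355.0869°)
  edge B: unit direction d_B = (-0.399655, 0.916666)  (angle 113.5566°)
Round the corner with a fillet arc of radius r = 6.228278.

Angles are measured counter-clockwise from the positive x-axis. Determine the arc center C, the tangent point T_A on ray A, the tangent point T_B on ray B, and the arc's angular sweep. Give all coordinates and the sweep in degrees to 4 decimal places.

bisector direction at 54.3218° = (0.583233,0.812305)
center distance |VC| = r/sin(θ/2) = 6.228278/sin(59.2349°) = 7.248326
C = V + |VC|·bis = (-17.8261,-21.9782)
T_A = V + ((C−V)·d_A)·d_A = V + 3.7077·d_A = (-18.3595,-28.1836)
T_B = V + ((C−V)·d_B)·d_B = V + 3.7077·d_B = (-23.5353,-24.4674)
sweep = 180° − θ = 61.5303°

center=(-17.8261,-21.9782) T_A=(-18.3595,-28.1836) T_B=(-23.5353,-24.4674) sweep=61.5303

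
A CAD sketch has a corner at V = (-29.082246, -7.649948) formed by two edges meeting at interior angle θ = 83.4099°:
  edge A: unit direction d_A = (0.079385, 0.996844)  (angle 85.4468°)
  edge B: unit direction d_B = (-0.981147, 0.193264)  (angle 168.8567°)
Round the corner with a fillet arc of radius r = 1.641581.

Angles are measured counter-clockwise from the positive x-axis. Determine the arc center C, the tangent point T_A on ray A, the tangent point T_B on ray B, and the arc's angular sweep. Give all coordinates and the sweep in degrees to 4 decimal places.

bisector direction at 127.1517° = (-0.603928,0.797039)
center distance |VC| = r/sin(θ/2) = 1.641581/sin(41.7049°) = 2.467449
C = V + |VC|·bis = (-30.5724,-5.6833)
T_A = V + ((C−V)·d_A)·d_A = V + 1.8421·d_A = (-28.9360,-5.8136)
T_B = V + ((C−V)·d_B)·d_B = V + 1.8421·d_B = (-30.8897,-7.2939)
sweep = 180° − θ = 96.5901°

center=(-30.5724,-5.6833) T_A=(-28.9360,-5.8136) T_B=(-30.8897,-7.2939) sweep=96.5901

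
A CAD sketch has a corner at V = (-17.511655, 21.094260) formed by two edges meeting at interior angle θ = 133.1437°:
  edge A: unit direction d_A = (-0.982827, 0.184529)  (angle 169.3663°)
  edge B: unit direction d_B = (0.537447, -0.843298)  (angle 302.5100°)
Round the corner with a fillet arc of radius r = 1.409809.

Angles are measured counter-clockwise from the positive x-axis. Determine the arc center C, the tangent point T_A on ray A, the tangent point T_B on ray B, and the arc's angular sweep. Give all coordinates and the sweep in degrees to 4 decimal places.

center=(-18.3722,19.8214) T_A=(-18.1121,21.2070) T_B=(-17.1833,20.5791) sweep=46.8563

bisector direction at 235.9382° = (-0.560088,-0.828433)
center distance |VC| = r/sin(θ/2) = 1.409809/sin(66.5718°) = 1.536477
C = V + |VC|·bis = (-18.3722,19.8214)
T_A = V + ((C−V)·d_A)·d_A = V + 0.6109·d_A = (-18.1121,21.2070)
T_B = V + ((C−V)·d_B)·d_B = V + 0.6109·d_B = (-17.1833,20.5791)
sweep = 180° − θ = 46.8563°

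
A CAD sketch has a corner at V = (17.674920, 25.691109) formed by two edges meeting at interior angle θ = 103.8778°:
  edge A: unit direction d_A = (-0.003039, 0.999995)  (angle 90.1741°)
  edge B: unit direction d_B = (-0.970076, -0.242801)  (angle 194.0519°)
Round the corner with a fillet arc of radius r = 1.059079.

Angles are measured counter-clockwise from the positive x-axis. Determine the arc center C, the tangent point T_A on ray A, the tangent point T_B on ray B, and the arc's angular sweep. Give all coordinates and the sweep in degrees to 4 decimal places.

bisector direction at 142.1130° = (-0.789223,0.614106)
center distance |VC| = r/sin(θ/2) = 1.059079/sin(51.9389°) = 1.345112
C = V + |VC|·bis = (16.6133,26.5172)
T_A = V + ((C−V)·d_A)·d_A = V + 0.8293·d_A = (17.6724,26.5204)
T_B = V + ((C−V)·d_B)·d_B = V + 0.8293·d_B = (16.8705,25.4898)
sweep = 180° − θ = 76.1222°

center=(16.6133,26.5172) T_A=(17.6724,26.5204) T_B=(16.8705,25.4898) sweep=76.1222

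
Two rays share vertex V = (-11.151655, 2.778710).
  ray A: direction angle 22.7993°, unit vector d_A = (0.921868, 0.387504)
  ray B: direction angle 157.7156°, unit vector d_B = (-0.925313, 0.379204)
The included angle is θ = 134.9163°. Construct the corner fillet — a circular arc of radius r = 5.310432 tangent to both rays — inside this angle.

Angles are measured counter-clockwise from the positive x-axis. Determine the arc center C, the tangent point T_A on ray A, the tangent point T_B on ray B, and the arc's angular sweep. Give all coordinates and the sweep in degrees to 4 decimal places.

center=(-11.1775,8.5284) T_A=(-9.1197,3.6328) T_B=(-13.1912,3.6146) sweep=45.0837

bisector direction at 90.2575° = (-0.004493,0.999990)
center distance |VC| = r/sin(θ/2) = 5.310432/sin(67.4582°) = 5.749711
C = V + |VC|·bis = (-11.1775,8.5284)
T_A = V + ((C−V)·d_A)·d_A = V + 2.2042·d_A = (-9.1197,3.6328)
T_B = V + ((C−V)·d_B)·d_B = V + 2.2042·d_B = (-13.1912,3.6146)
sweep = 180° − θ = 45.0837°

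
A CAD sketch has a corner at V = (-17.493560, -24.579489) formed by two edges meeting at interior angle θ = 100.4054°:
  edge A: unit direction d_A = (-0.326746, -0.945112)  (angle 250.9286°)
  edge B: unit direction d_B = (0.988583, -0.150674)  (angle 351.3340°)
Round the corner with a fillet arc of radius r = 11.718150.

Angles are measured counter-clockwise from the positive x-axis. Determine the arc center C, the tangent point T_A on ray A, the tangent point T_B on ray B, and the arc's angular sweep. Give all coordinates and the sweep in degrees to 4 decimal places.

center=(-9.6084,-37.6348) T_A=(-20.6833,-33.8059) T_B=(-7.8428,-26.0504) sweep=79.5946

bisector direction at 301.1313° = (0.517001,-0.855985)
center distance |VC| = r/sin(θ/2) = 11.718150/sin(50.2027°) = 15.251778
C = V + |VC|·bis = (-9.6084,-37.6348)
T_A = V + ((C−V)·d_A)·d_A = V + 9.7623·d_A = (-20.6833,-33.8059)
T_B = V + ((C−V)·d_B)·d_B = V + 9.7623·d_B = (-7.8428,-26.0504)
sweep = 180° − θ = 79.5946°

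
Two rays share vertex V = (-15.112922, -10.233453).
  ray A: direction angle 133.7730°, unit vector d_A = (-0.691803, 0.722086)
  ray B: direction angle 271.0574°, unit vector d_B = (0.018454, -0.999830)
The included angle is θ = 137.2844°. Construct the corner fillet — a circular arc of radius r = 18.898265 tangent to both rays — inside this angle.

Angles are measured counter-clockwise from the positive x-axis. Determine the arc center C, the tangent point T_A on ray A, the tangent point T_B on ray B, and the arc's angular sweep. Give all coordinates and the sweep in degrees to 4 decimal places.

bisector direction at 202.4152° = (-0.924445,-0.381316)
center distance |VC| = r/sin(θ/2) = 18.898265/sin(68.6422°) = 20.291820
C = V + |VC|·bis = (-33.8716,-17.9710)
T_A = V + ((C−V)·d_A)·d_A = V + 7.3901·d_A = (-20.2254,-4.8972)
T_B = V + ((C−V)·d_B)·d_B = V + 7.3901·d_B = (-14.9765,-17.6223)
sweep = 180° − θ = 42.7156°

center=(-33.8716,-17.9710) T_A=(-20.2254,-4.8972) T_B=(-14.9765,-17.6223) sweep=42.7156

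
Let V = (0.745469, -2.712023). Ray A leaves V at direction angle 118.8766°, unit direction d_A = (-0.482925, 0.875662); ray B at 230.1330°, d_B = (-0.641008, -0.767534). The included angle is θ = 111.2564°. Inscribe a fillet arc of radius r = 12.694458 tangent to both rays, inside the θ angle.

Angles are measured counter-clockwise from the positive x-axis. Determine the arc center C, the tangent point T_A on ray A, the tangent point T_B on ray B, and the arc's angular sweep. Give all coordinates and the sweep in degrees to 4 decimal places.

bisector direction at 174.5048° = (-0.995404,0.095762)
center distance |VC| = r/sin(θ/2) = 12.694458/sin(55.6282°) = 15.379924
C = V + |VC|·bis = (-14.5638,-1.2392)
T_A = V + ((C−V)·d_A)·d_A = V + 8.6829·d_A = (-3.4477,4.8913)
T_B = V + ((C−V)·d_B)·d_B = V + 8.6829·d_B = (-4.8203,-9.3765)
sweep = 180° − θ = 68.7436°

center=(-14.5638,-1.2392) T_A=(-3.4477,4.8913) T_B=(-4.8203,-9.3765) sweep=68.7436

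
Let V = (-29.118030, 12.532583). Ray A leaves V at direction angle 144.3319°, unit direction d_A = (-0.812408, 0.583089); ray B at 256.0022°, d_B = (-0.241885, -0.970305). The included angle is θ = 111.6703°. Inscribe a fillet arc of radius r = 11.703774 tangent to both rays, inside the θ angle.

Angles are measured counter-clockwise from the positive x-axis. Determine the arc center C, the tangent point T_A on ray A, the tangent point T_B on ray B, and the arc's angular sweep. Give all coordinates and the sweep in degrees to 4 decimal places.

bisector direction at 200.1670° = (-0.938691,-0.344758)
center distance |VC| = r/sin(θ/2) = 11.703774/sin(55.8351°) = 14.144811
C = V + |VC|·bis = (-42.3956,7.6560)
T_A = V + ((C−V)·d_A)·d_A = V + 7.9434·d_A = (-35.5713,17.1643)
T_B = V + ((C−V)·d_B)·d_B = V + 7.9434·d_B = (-31.0394,4.8251)
sweep = 180° − θ = 68.3297°

center=(-42.3956,7.6560) T_A=(-35.5713,17.1643) T_B=(-31.0394,4.8251) sweep=68.3297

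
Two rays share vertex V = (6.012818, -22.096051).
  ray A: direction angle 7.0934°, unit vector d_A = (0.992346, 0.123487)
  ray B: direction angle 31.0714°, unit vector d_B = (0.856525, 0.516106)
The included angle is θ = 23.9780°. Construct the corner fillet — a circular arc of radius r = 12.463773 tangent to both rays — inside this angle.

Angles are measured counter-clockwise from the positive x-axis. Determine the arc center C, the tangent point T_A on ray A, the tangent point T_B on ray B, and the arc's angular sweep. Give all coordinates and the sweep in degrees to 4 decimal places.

bisector direction at 19.0824° = (0.945049,0.326928)
center distance |VC| = r/sin(θ/2) = 12.463773/sin(11.9890°) = 60.001633
C = V + |VC|·bis = (62.7173,-2.4799)
T_A = V + ((C−V)·d_A)·d_A = V + 58.6928·d_A = (64.2564,-14.8482)
T_B = V + ((C−V)·d_B)·d_B = V + 58.6928·d_B = (56.2847,8.1957)
sweep = 180° − θ = 156.0220°

center=(62.7173,-2.4799) T_A=(64.2564,-14.8482) T_B=(56.2847,8.1957) sweep=156.0220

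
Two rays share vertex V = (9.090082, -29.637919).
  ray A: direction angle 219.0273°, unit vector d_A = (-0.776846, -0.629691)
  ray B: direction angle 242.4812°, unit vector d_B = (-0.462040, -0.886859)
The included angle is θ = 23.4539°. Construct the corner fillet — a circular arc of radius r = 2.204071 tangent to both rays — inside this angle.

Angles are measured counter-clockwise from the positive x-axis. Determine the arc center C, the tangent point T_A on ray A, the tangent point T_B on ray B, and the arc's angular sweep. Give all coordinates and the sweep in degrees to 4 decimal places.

center=(2.2295,-38.0361) T_A=(0.8416,-36.3239) T_B=(4.1842,-39.0545) sweep=156.5461

bisector direction at 230.7543° = (-0.632648,-0.774440)
center distance |VC| = r/sin(θ/2) = 2.204071/sin(11.7270°) = 10.844252
C = V + |VC|·bis = (2.2295,-38.0361)
T_A = V + ((C−V)·d_A)·d_A = V + 10.6179·d_A = (0.8416,-36.3239)
T_B = V + ((C−V)·d_B)·d_B = V + 10.6179·d_B = (4.1842,-39.0545)
sweep = 180° − θ = 156.5461°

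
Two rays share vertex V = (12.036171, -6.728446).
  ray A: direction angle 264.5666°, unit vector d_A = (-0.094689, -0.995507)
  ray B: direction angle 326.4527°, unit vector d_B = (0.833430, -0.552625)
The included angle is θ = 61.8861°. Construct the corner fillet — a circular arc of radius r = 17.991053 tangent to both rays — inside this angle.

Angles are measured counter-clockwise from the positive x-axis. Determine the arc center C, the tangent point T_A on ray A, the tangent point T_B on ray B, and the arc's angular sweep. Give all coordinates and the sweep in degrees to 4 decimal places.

center=(27.1048,-38.3068) T_A=(9.1946,-36.6033) T_B=(37.0471,-23.3125) sweep=118.1139

bisector direction at 295.5097° = (0.430663,-0.902513)
center distance |VC| = r/sin(θ/2) = 17.991053/sin(30.9430°) = 34.989399
C = V + |VC|·bis = (27.1048,-38.3068)
T_A = V + ((C−V)·d_A)·d_A = V + 30.0097·d_A = (9.1946,-36.6033)
T_B = V + ((C−V)·d_B)·d_B = V + 30.0097·d_B = (37.0471,-23.3125)
sweep = 180° − θ = 118.1139°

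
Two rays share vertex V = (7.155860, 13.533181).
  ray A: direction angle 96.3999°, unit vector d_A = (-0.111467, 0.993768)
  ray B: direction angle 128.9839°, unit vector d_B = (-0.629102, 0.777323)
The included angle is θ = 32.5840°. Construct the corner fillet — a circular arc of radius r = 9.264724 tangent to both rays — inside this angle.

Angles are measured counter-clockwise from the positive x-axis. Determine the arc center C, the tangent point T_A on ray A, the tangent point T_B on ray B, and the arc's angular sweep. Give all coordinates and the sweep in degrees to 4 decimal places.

center=(-5.5846,44.0022) T_A=(3.6224,45.0349) T_B=(-12.7862,38.1738) sweep=147.4160

bisector direction at 112.6919° = (-0.385776,0.922593)
center distance |VC| = r/sin(θ/2) = 9.264724/sin(16.2920°) = 33.025470
C = V + |VC|·bis = (-5.5846,44.0022)
T_A = V + ((C−V)·d_A)·d_A = V + 31.6993·d_A = (3.6224,45.0349)
T_B = V + ((C−V)·d_B)·d_B = V + 31.6993·d_B = (-12.7862,38.1738)
sweep = 180° − θ = 147.4160°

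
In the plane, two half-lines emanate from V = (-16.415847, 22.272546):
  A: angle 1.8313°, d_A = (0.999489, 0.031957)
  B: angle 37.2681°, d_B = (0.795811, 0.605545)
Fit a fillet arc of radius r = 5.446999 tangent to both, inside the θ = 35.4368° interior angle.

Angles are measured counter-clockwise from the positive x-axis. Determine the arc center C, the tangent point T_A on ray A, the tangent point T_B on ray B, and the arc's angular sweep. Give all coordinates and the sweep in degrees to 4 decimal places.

center=(0.4502,28.2616) T_A=(0.6242,22.8174) T_B=(-2.8482,32.5964) sweep=144.5632

bisector direction at 19.5497° = (0.942352,0.334624)
center distance |VC| = r/sin(θ/2) = 5.446999/sin(17.7184°) = 17.897802
C = V + |VC|·bis = (0.4502,28.2616)
T_A = V + ((C−V)·d_A)·d_A = V + 17.0488·d_A = (0.6242,22.8174)
T_B = V + ((C−V)·d_B)·d_B = V + 17.0488·d_B = (-2.8482,32.5964)
sweep = 180° − θ = 144.5632°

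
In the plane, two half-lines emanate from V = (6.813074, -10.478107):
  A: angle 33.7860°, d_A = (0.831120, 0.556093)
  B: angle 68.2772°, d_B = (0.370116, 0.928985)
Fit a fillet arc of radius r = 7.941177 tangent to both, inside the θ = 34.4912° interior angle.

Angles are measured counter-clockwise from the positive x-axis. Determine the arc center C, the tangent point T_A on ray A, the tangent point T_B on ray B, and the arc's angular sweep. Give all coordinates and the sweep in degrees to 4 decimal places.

center=(23.6585,10.3478) T_A=(28.0746,3.7477) T_B=(16.2813,13.2869) sweep=145.5088

bisector direction at 51.0316° = (0.628892,0.777493)
center distance |VC| = r/sin(θ/2) = 7.941177/sin(17.2456°) = 26.785929
C = V + |VC|·bis = (23.6585,10.3478)
T_A = V + ((C−V)·d_A)·d_A = V + 25.5817·d_A = (28.0746,3.7477)
T_B = V + ((C−V)·d_B)·d_B = V + 25.5817·d_B = (16.2813,13.2869)
sweep = 180° − θ = 145.5088°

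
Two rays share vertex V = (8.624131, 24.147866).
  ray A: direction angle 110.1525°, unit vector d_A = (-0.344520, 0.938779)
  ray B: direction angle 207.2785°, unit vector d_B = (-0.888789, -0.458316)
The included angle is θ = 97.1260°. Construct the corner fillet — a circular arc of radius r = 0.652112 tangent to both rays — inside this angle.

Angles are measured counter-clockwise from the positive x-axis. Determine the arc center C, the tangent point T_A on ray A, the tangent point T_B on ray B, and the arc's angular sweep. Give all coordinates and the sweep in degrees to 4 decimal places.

bisector direction at 158.7155° = (-0.931789,0.362999)
center distance |VC| = r/sin(θ/2) = 0.652112/sin(48.5630°) = 0.869849
C = V + |VC|·bis = (7.8136,24.4636)
T_A = V + ((C−V)·d_A)·d_A = V + 0.5757·d_A = (8.4258,24.6883)
T_B = V + ((C−V)·d_B)·d_B = V + 0.5757·d_B = (8.1125,23.8840)
sweep = 180° − θ = 82.8740°

center=(7.8136,24.4636) T_A=(8.4258,24.6883) T_B=(8.1125,23.8840) sweep=82.8740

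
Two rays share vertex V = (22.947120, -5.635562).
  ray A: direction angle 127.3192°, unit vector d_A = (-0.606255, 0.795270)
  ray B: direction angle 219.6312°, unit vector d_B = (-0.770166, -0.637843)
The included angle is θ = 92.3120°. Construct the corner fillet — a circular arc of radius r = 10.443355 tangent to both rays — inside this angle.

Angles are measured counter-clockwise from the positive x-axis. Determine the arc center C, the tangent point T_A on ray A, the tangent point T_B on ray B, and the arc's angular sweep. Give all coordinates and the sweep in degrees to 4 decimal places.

center=(8.5610,-3.9902) T_A=(16.8662,2.3412) T_B=(15.2222,-12.0333) sweep=87.6880

bisector direction at 173.4752° = (-0.993523,0.113633)
center distance |VC| = r/sin(θ/2) = 10.443355/sin(46.1560°) = 14.479954
C = V + |VC|·bis = (8.5610,-3.9902)
T_A = V + ((C−V)·d_A)·d_A = V + 10.0302·d_A = (16.8662,2.3412)
T_B = V + ((C−V)·d_B)·d_B = V + 10.0302·d_B = (15.2222,-12.0333)
sweep = 180° − θ = 87.6880°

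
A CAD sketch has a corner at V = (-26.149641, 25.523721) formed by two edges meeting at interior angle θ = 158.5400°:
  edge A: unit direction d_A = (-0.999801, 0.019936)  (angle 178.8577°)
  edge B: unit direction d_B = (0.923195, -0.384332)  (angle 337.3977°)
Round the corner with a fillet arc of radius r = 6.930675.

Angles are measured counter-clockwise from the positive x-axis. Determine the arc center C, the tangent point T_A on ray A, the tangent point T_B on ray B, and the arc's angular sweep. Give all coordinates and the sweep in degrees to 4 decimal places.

center=(-27.6009,18.6206) T_A=(-27.4627,25.5499) T_B=(-24.9372,25.0190) sweep=21.4600

bisector direction at 258.1277° = (-0.205731,-0.978609)
center distance |VC| = r/sin(θ/2) = 6.930675/sin(79.2700°) = 7.054011
C = V + |VC|·bis = (-27.6009,18.6206)
T_A = V + ((C−V)·d_A)·d_A = V + 1.3133·d_A = (-27.4627,25.5499)
T_B = V + ((C−V)·d_B)·d_B = V + 1.3133·d_B = (-24.9372,25.0190)
sweep = 180° − θ = 21.4600°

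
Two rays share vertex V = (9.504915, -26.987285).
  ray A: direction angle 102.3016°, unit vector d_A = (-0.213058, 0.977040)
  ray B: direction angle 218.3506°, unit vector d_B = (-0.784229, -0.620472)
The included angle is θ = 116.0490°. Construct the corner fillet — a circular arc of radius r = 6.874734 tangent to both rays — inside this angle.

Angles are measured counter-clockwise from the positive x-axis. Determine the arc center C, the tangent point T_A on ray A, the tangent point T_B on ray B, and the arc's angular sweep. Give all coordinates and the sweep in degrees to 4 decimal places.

bisector direction at 160.3261° = (-0.941624,0.336666)
center distance |VC| = r/sin(θ/2) = 6.874734/sin(58.0245°) = 8.104373
C = V + |VC|·bis = (1.8736,-24.2588)
T_A = V + ((C−V)·d_A)·d_A = V + 4.2917·d_A = (8.5905,-22.7941)
T_B = V + ((C−V)·d_B)·d_B = V + 4.2917·d_B = (6.1392,-29.6502)
sweep = 180° − θ = 63.9510°

center=(1.8736,-24.2588) T_A=(8.5905,-22.7941) T_B=(6.1392,-29.6502) sweep=63.9510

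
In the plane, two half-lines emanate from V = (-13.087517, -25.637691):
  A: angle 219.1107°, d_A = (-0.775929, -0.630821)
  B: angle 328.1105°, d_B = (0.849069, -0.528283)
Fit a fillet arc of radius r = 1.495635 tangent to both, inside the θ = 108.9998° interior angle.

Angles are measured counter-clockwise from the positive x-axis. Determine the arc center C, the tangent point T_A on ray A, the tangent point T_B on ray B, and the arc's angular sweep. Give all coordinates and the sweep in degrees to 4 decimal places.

center=(-12.9718,-27.4712) T_A=(-13.9153,-26.3107) T_B=(-12.1817,-26.2013) sweep=71.0002

bisector direction at 273.6106° = (0.062975,-0.998015)
center distance |VC| = r/sin(θ/2) = 1.495635/sin(54.4999°) = 1.837131
C = V + |VC|·bis = (-12.9718,-27.4712)
T_A = V + ((C−V)·d_A)·d_A = V + 1.0668·d_A = (-13.9153,-26.3107)
T_B = V + ((C−V)·d_B)·d_B = V + 1.0668·d_B = (-12.1817,-26.2013)
sweep = 180° − θ = 71.0002°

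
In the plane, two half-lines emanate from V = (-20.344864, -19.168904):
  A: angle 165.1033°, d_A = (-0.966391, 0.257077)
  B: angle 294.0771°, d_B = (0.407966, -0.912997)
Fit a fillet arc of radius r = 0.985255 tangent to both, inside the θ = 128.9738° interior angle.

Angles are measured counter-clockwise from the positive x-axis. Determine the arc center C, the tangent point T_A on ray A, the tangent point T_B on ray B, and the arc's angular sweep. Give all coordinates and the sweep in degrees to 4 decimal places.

bisector direction at 229.5902° = (-0.648250,-0.761427)
center distance |VC| = r/sin(θ/2) = 0.985255/sin(64.4869°) = 1.091711
C = V + |VC|·bis = (-21.0526,-20.0002)
T_A = V + ((C−V)·d_A)·d_A = V + 0.4702·d_A = (-20.7993,-19.0480)
T_B = V + ((C−V)·d_B)·d_B = V + 0.4702·d_B = (-20.1530,-19.5982)
sweep = 180° − θ = 51.0262°

center=(-21.0526,-20.0002) T_A=(-20.7993,-19.0480) T_B=(-20.1530,-19.5982) sweep=51.0262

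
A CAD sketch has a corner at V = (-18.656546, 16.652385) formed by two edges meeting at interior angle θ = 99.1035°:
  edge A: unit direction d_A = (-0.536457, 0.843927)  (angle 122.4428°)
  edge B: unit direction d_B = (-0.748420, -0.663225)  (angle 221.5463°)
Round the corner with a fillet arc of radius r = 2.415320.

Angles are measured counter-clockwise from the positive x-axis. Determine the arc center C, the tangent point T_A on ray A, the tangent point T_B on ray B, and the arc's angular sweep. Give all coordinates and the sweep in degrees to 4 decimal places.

center=(-21.7995,17.0944) T_A=(-19.7612,18.3901) T_B=(-20.1976,15.2867) sweep=80.8965

bisector direction at 171.9946° = (-0.990255,0.139267)
center distance |VC| = r/sin(θ/2) = 2.415320/sin(49.5517°) = 3.173909
C = V + |VC|·bis = (-21.7995,17.0944)
T_A = V + ((C−V)·d_A)·d_A = V + 2.0591·d_A = (-19.7612,18.3901)
T_B = V + ((C−V)·d_B)·d_B = V + 2.0591·d_B = (-20.1976,15.2867)
sweep = 180° − θ = 80.8965°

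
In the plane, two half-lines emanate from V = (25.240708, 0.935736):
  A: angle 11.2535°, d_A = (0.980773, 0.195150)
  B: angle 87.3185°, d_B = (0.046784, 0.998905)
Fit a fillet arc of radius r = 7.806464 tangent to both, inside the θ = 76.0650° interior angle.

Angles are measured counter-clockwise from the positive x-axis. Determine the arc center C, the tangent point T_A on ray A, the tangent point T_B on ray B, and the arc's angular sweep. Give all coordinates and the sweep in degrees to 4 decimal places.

bisector direction at 49.2860° = (0.652284,0.757975)
center distance |VC| = r/sin(θ/2) = 7.806464/sin(38.0325°) = 12.670602
C = V + |VC|·bis = (33.5055,10.5397)
T_A = V + ((C−V)·d_A)·d_A = V + 9.9801·d_A = (35.0290,2.8834)
T_B = V + ((C−V)·d_B)·d_B = V + 9.9801·d_B = (25.7076,10.9050)
sweep = 180° − θ = 103.9350°

center=(33.5055,10.5397) T_A=(35.0290,2.8834) T_B=(25.7076,10.9050) sweep=103.9350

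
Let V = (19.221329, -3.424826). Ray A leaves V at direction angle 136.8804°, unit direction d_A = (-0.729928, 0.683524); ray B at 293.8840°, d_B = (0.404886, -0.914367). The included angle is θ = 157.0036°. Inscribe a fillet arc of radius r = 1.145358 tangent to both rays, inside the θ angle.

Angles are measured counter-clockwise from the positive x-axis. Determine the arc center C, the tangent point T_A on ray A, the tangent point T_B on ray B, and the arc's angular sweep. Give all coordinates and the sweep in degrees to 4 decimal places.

center=(18.2684,-4.1016) T_A=(19.0513,-3.2656) T_B=(19.3157,-3.6379) sweep=22.9964

bisector direction at 215.3822° = (-0.815308,-0.579028)
center distance |VC| = r/sin(θ/2) = 1.145358/sin(78.5018°) = 1.168815
C = V + |VC|·bis = (18.2684,-4.1016)
T_A = V + ((C−V)·d_A)·d_A = V + 0.2330·d_A = (19.0513,-3.2656)
T_B = V + ((C−V)·d_B)·d_B = V + 0.2330·d_B = (19.3157,-3.6379)
sweep = 180° − θ = 22.9964°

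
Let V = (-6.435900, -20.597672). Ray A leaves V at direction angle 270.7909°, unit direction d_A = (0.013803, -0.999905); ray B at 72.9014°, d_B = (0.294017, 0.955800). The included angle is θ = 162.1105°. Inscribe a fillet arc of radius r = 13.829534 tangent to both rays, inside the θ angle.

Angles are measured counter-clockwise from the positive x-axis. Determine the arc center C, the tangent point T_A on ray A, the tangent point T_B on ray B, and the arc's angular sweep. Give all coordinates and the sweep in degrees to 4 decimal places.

center=(7.4224,-22.5833) T_A=(-6.4059,-22.7742) T_B=(-5.7959,-18.5172) sweep=17.8895

bisector direction at 351.8462° = (0.989891,-0.141832)
center distance |VC| = r/sin(θ/2) = 13.829534/sin(81.0553°) = 13.999789
C = V + |VC|·bis = (7.4224,-22.5833)
T_A = V + ((C−V)·d_A)·d_A = V + 2.1767·d_A = (-6.4059,-22.7742)
T_B = V + ((C−V)·d_B)·d_B = V + 2.1767·d_B = (-5.7959,-18.5172)
sweep = 180° − θ = 17.8895°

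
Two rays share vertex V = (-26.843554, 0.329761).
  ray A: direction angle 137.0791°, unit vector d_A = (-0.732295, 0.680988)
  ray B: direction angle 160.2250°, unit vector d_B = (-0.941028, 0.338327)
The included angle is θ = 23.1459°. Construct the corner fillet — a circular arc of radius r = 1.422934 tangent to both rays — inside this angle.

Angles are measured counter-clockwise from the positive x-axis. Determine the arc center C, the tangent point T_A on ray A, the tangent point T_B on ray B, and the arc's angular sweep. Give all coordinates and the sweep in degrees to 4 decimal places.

center=(-32.9010,4.0197) T_A=(-31.9320,5.0617) T_B=(-33.3824,2.6807) sweep=156.8541

bisector direction at 148.6521° = (-0.854024,0.520234)
center distance |VC| = r/sin(θ/2) = 1.422934/sin(11.5730°) = 7.092844
C = V + |VC|·bis = (-32.9010,4.0197)
T_A = V + ((C−V)·d_A)·d_A = V + 6.9486·d_A = (-31.9320,5.0617)
T_B = V + ((C−V)·d_B)·d_B = V + 6.9486·d_B = (-33.3824,2.6807)
sweep = 180° − θ = 156.8541°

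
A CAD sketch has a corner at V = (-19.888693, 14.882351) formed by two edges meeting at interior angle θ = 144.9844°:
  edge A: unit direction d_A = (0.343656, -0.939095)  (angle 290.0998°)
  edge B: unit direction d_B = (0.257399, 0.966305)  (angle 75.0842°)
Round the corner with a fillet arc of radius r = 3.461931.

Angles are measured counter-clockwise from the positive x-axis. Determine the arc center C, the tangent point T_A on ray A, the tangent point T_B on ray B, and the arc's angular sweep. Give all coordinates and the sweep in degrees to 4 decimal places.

bisector direction at 2.5920° = (0.998977,0.045224)
center distance |VC| = r/sin(θ/2) = 3.461931/sin(72.4922°) = 3.630091
C = V + |VC|·bis = (-16.2623,15.0465)
T_A = V + ((C−V)·d_A)·d_A = V + 1.0921·d_A = (-19.5134,13.8568)
T_B = V + ((C−V)·d_B)·d_B = V + 1.0921·d_B = (-19.6076,15.9376)
sweep = 180° − θ = 35.0156°

center=(-16.2623,15.0465) T_A=(-19.5134,13.8568) T_B=(-19.6076,15.9376) sweep=35.0156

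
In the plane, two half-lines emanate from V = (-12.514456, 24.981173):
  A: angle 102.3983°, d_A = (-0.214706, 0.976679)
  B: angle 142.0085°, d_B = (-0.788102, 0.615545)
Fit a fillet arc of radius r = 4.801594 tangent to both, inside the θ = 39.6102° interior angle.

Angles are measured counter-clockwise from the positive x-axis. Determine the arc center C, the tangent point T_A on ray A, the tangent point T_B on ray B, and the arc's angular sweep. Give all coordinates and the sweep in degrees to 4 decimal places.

center=(-20.0668,36.9725) T_A=(-15.3772,38.0034) T_B=(-23.0224,33.1884) sweep=140.3898

bisector direction at 122.2034° = (-0.532926,0.846162)
center distance |VC| = r/sin(θ/2) = 4.801594/sin(19.8051°) = 14.171449
C = V + |VC|·bis = (-20.0668,36.9725)
T_A = V + ((C−V)·d_A)·d_A = V + 13.3332·d_A = (-15.3772,38.0034)
T_B = V + ((C−V)·d_B)·d_B = V + 13.3332·d_B = (-23.0224,33.1884)
sweep = 180° − θ = 140.3898°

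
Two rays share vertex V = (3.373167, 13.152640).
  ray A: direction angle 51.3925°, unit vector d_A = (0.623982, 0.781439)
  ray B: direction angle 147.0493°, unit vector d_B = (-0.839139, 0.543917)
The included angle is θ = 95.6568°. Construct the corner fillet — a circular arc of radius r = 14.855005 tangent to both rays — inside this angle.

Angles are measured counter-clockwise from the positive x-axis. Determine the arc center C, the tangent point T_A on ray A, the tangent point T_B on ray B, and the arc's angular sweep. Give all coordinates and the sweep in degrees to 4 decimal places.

bisector direction at 99.2209° = (-0.160241,0.987078)
center distance |VC| = r/sin(θ/2) = 14.855005/sin(47.8284°) = 20.043522
C = V + |VC|·bis = (0.1614,32.9372)
T_A = V + ((C−V)·d_A)·d_A = V + 13.4563·d_A = (11.7696,23.6679)
T_B = V + ((C−V)·d_B)·d_B = V + 13.4563·d_B = (-7.9185,20.4717)
sweep = 180° − θ = 84.3432°

center=(0.1614,32.9372) T_A=(11.7696,23.6679) T_B=(-7.9185,20.4717) sweep=84.3432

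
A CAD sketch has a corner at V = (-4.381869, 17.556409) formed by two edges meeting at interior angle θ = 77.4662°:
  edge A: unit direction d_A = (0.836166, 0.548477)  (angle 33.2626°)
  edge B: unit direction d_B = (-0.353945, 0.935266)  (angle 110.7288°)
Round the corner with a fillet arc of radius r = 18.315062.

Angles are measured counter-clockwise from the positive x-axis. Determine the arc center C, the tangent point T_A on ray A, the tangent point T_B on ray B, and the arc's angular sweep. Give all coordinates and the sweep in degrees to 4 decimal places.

bisector direction at 71.9957° = (0.309088,0.951033)
center distance |VC| = r/sin(θ/2) = 18.315062/sin(38.7331°) = 29.271624
C = V + |VC|·bis = (4.6656,45.3947)
T_A = V + ((C−V)·d_A)·d_A = V + 22.8339·d_A = (14.7110,30.0803)
T_B = V + ((C−V)·d_B)·d_B = V + 22.8339·d_B = (-12.4638,38.9122)
sweep = 180° − θ = 102.5338°

center=(4.6656,45.3947) T_A=(14.7110,30.0803) T_B=(-12.4638,38.9122) sweep=102.5338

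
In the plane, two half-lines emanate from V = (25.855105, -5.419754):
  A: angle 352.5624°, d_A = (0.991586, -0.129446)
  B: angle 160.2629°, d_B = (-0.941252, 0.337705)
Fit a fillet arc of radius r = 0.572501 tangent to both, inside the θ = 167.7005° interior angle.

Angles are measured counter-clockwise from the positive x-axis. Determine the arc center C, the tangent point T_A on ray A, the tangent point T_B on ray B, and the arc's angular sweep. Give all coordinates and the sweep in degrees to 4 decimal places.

center=(25.9904,-4.8601) T_A=(25.9163,-5.4277) T_B=(25.7970,-5.3989) sweep=12.2995

bisector direction at 76.4127° = (0.234928,0.972013)
center distance |VC| = r/sin(θ/2) = 0.572501/sin(83.8503°) = 0.575815
C = V + |VC|·bis = (25.9904,-4.8601)
T_A = V + ((C−V)·d_A)·d_A = V + 0.0617·d_A = (25.9163,-5.4277)
T_B = V + ((C−V)·d_B)·d_B = V + 0.0617·d_B = (25.7970,-5.3989)
sweep = 180° − θ = 12.2995°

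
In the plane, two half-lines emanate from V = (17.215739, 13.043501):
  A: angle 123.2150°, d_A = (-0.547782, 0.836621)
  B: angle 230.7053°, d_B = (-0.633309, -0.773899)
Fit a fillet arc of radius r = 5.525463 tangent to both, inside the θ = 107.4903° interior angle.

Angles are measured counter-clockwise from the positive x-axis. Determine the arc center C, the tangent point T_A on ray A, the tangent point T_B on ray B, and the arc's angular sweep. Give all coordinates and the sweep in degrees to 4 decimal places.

center=(10.3733,13.4069) T_A=(14.9960,16.4336) T_B=(14.6495,9.9075) sweep=72.5097

bisector direction at 176.9601° = (-0.998593,0.053031)
center distance |VC| = r/sin(θ/2) = 5.525463/sin(53.7452°) = 6.852059
C = V + |VC|·bis = (10.3733,13.4069)
T_A = V + ((C−V)·d_A)·d_A = V + 4.0522·d_A = (14.9960,16.4336)
T_B = V + ((C−V)·d_B)·d_B = V + 4.0522·d_B = (14.6495,9.9075)
sweep = 180° − θ = 72.5097°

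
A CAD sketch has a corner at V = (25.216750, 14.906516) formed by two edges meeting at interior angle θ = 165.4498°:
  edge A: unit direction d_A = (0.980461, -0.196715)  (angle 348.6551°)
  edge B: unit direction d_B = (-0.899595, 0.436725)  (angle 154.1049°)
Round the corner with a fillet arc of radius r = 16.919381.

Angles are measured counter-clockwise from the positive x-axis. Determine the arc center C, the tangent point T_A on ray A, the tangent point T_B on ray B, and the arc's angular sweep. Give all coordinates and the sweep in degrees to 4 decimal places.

bisector direction at 71.3800° = (0.319290,0.947657)
center distance |VC| = r/sin(θ/2) = 16.919381/sin(82.7249°) = 17.056695
C = V + |VC|·bis = (30.6628,31.0704)
T_A = V + ((C−V)·d_A)·d_A = V + 2.1599·d_A = (27.3345,14.4816)
T_B = V + ((C−V)·d_B)·d_B = V + 2.1599·d_B = (23.2737,15.8498)
sweep = 180° − θ = 14.5502°

center=(30.6628,31.0704) T_A=(27.3345,14.4816) T_B=(23.2737,15.8498) sweep=14.5502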